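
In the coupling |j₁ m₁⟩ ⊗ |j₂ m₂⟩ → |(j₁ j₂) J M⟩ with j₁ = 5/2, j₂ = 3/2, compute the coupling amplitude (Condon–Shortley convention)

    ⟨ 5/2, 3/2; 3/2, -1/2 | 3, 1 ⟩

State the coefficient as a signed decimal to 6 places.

j₁+j₂−J=1  J+j₁−j₂=4  J−j₁+j₂=2  j₁+j₂+J+1=8
(j₁±m₁, j₂±m₂, J±M) = (4,1,1,2,4,2)
P² = 96/5
sum k=0..1:
  [0] +1/6 = 1/6
  [1] −1/48 = -1/48
S = 7/48
C² = P²·S² = 49/120 ; C = +0.639010

+0.639010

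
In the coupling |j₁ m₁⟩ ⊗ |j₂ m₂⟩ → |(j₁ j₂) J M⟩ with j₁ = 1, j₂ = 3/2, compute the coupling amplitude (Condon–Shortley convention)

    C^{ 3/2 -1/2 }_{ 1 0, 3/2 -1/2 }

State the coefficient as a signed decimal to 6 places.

triangle: 1!*1!*2!/5! = 2/120
(j±m)!: 1!*1!*1!*2!*1!*2! = 4
prefactor² = (2J+1)*Δ*N² = 4/15
  k=0: +1/(0!*1!*1!*1!*0!*1!) = 1
  k=1: −1/(1!*0!*0!*0!*1!*2!) = -1/2
Σ = 1/2  ⇒  CG² = 4/15*1/2² = 1/15
CG = +√(1/15) = +0.258199

+√(1/15) ≈ +0.258199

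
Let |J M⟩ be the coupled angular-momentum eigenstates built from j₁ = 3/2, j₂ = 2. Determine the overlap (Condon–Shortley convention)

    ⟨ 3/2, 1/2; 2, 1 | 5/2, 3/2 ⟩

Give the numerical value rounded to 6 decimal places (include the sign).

√[6·1!2!3!/7! · 2!1!3!1!4!1!] = √(144/35)
  +(−1)^0/∏(0,1,1,3,1,0)! = 1/6  (running 1/6)
  +(−1)^1/∏(1,0,0,2,2,1)! = -1/4  (running -1/12)
⟨..|..⟩ = √(144/35)·(-1/12) = -0.169031

-0.169031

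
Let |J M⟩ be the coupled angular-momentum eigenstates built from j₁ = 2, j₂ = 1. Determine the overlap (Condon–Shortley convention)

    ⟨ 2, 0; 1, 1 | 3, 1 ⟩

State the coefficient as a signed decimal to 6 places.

+√(2/5) = +0.632456

√[7·0!4!2!/7! · 2!2!2!0!4!2!] = √(128/5)
  +(−1)^0/∏(0,0,2,2,2,0)! = 1/8  (running 1/8)
⟨..|..⟩ = √(128/5)·(1/8) = +0.632456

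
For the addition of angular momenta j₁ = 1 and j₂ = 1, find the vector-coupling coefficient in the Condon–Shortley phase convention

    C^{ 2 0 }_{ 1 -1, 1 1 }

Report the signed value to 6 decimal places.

j₁+j₂−J=0  J+j₁−j₂=2  J−j₁+j₂=2  j₁+j₂+J+1=5
(j₁±m₁, j₂±m₂, J±M) = (0,2,2,0,2,2)
P² = 8/3
sum k=0..0:
  [0] +1/4 = 1/4
S = 1/4
C² = P²·S² = 1/6 ; C = +0.408248

+0.408248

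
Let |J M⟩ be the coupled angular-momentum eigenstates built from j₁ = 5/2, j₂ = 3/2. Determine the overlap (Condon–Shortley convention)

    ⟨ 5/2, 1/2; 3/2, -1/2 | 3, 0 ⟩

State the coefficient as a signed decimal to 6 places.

+0.447214

triangle: 1!·4!·2!/8! = 48/40320
(j±m)!: 3!·2!·1!·2!·3!·3! = 864
prefactor² = (2J+1)·Δ·N² = 36/5
  k=0: +1/(0!·1!·2!·1!·2!·1!) = 1/4
  k=1: −1/(1!·0!·1!·0!·3!·2!) = -1/12
Σ = 1/6  ⇒  CG² = 36/5·1/6² = 1/5
CG = +√(1/5) = +0.447214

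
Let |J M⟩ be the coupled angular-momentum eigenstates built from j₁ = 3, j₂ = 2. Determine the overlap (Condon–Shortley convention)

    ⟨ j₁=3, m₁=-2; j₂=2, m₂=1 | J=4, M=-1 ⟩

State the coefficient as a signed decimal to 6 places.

j₁+j₂−J=1  J+j₁−j₂=5  J−j₁+j₂=3  j₁+j₂+J+1=10
(j₁±m₁, j₂±m₂, J±M) = (1,5,3,1,3,5)
P² = 6480/7
sum k=0..1:
  [0] +1/720 = 1/720
  [1] −1/48 = -1/48
S = -7/360
C² = P²·S² = 7/20 ; C = -0.591608

−√(7/20) ≈ -0.591608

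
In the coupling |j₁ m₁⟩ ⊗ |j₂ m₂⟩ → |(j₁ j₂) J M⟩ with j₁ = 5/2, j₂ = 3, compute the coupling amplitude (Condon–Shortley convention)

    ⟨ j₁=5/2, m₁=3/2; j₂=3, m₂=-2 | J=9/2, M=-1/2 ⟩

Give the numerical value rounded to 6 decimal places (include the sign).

+√(361/1386) ≈ +0.510355

√[10·1!4!5!/11! · 4!1!1!5!4!5!] = √(460800/77)
  +(−1)^0/∏(0,1,1,1,3,4)! = 1/144  (running 1/144)
  +(−1)^1/∏(1,0,0,0,4,5)! = -1/2880  (running 19/2880)
⟨..|..⟩ = √(460800/77)·(19/2880) = +0.510355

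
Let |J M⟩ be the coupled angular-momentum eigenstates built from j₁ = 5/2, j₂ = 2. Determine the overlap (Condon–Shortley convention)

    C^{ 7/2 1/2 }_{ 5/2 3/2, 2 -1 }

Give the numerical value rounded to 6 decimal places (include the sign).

j₁+j₂−J=1  J+j₁−j₂=4  J−j₁+j₂=3  j₁+j₂+J+1=9
(j₁±m₁, j₂±m₂, J±M) = (4,1,1,3,4,3)
P² = 2304/35
sum k=0..1:
  [0] +1/12 = 1/12
  [1] −1/144 = -1/144
S = 11/144
C² = P²·S² = 121/315 ; C = +0.619780

+√(121/315) ≈ +0.619780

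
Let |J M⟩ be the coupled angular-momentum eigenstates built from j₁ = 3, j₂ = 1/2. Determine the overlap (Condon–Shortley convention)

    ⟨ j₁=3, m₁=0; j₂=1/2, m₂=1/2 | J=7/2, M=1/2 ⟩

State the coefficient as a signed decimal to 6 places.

√[8·0!6!1!/8! · 3!3!1!0!4!3!] = √(5184/7)
  +(−1)^0/∏(0,0,3,1,3,0)! = 1/36  (running 1/36)
⟨..|..⟩ = √(5184/7)·(1/36) = +0.755929

+0.755929  (= +√(4/7))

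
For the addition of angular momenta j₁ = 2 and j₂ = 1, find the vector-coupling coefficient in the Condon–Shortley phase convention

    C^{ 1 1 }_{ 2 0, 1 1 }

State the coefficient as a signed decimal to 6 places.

+0.316228  (= +√(1/10))

√[3·2!2!0!/5! · 2!2!2!0!2!0!] = √(8/5)
  +(−1)^2/∏(2,0,0,0,2,0)! = 1/4  (running 1/4)
⟨..|..⟩ = √(8/5)·(1/4) = +0.316228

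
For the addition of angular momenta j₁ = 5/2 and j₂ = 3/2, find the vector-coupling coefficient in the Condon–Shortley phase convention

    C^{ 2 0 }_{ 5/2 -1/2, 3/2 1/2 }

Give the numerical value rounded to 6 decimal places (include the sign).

-0.267261  (= −√(1/14))

j₁+j₂−J=2  J+j₁−j₂=3  J−j₁+j₂=1  j₁+j₂+J+1=7
(j₁±m₁, j₂±m₂, J±M) = (2,3,2,1,2,2)
P² = 8/7
sum k=1..2:
  [1] −1/2 = -1/2
  [2] +1/4 = 1/4
S = -1/4
C² = P²·S² = 1/14 ; C = -0.267261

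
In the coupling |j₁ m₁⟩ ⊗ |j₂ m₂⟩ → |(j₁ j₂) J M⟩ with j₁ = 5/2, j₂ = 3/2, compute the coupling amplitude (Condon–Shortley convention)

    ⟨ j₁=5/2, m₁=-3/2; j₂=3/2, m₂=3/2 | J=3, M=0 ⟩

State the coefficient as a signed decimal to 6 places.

triangle: 1!*4!*2!/8! = 48/40320
(j±m)!: 1!*4!*3!*0!*3!*3! = 5184
prefactor² = (2J+1)*Δ*N² = 216/5
  k=1: −1/(1!*0!*3!*2!*1!*0!) = -1/12
Σ = -1/12  ⇒  CG² = 216/5*(-1/12)² = 3/10
CG = −√(3/10) = -0.547723

−√(3/10) ≈ -0.547723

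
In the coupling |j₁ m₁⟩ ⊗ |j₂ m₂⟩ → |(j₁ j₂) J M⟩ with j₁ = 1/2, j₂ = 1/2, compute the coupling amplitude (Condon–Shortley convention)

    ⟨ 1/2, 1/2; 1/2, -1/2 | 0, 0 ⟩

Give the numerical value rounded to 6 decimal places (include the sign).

+√(1/2) = +0.707107

j₁+j₂−J=1  J+j₁−j₂=0  J−j₁+j₂=0  j₁+j₂+J+1=2
(j₁±m₁, j₂±m₂, J±M) = (1,0,0,1,0,0)
P² = 1/2
sum k=0..0:
  [0] +1/1 = 1
S = 1
C² = P²·S² = 1/2 ; C = +0.707107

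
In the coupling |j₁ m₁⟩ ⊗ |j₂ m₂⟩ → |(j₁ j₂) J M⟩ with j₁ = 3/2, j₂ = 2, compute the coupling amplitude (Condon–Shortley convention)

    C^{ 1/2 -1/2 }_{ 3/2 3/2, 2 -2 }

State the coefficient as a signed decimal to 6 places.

√[2·3!0!1!/5! · 3!0!0!4!0!1!] = √(72/5)
  +(−1)^0/∏(0,3,0,0,0,1)! = 1/6  (running 1/6)
⟨..|..⟩ = √(72/5)·(1/6) = +0.632456

+√(2/5) = +0.632456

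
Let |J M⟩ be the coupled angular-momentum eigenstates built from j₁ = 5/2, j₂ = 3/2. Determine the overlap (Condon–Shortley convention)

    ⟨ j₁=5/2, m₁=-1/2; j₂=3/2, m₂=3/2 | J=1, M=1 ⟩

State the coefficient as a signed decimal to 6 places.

−√(1/20) = -0.223607

triangle: 3!×2!×0!/6! = 12/720
(j±m)!: 2!×3!×3!×0!×2!×0! = 144
prefactor² = (2J+1)×Δ×N² = 36/5
  k=3: −1/(3!×0!×0!×0!×2!×0!) = -1/12
Σ = -1/12  ⇒  CG² = 36/5×(-1/12)² = 1/20
CG = −√(1/20) = -0.223607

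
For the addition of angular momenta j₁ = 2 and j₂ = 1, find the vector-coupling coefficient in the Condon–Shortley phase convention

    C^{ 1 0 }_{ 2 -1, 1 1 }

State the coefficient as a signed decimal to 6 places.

triangle: 2!·2!·0!/5! = 4/120
(j±m)!: 1!·3!·2!·0!·1!·1! = 12
prefactor² = (2J+1)·Δ·N² = 6/5
  k=2: +1/(2!·0!·1!·0!·1!·0!) = 1/2
Σ = 1/2  ⇒  CG² = 6/5·1/2² = 3/10
CG = +√(3/10) = +0.547723

+√(3/10) ≈ +0.547723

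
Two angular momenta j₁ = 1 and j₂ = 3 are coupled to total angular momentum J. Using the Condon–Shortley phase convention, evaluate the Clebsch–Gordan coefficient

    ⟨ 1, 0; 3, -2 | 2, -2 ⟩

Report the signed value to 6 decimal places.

√[5·2!0!4!/7! · 1!1!1!5!0!4!] = √(960/7)
  +(−1)^1/∏(1,1,0,0,0,4)! = -1/24  (running -1/24)
⟨..|..⟩ = √(960/7)·(-1/24) = -0.487950

−√(5/21) = -0.487950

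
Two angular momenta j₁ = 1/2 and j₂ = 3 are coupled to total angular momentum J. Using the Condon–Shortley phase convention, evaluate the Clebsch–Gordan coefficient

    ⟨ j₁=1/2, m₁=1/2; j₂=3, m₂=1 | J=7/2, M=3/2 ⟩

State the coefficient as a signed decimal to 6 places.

√[8·0!1!6!/8! · 1!0!4!2!5!2!] = √(11520/7)
  +(−1)^0/∏(0,0,0,4,1,2)! = 1/48  (running 1/48)
⟨..|..⟩ = √(11520/7)·(1/48) = +0.845154

+√(5/7) = +0.845154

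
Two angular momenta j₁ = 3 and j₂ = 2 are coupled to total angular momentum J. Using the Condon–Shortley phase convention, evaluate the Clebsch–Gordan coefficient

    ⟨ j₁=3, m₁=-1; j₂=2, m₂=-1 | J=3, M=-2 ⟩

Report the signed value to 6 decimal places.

−√(1/4) = -0.500000

triangle: 2!·4!·2!/9! = 96/362880
(j±m)!: 2!·4!·1!·3!·1!·5! = 34560
prefactor² = (2J+1)·Δ·N² = 64
  k=0: +1/(0!·2!·4!·1!·0!·1!) = 1/48
  k=1: −1/(1!·1!·3!·0!·1!·2!) = -1/12
Σ = -1/16  ⇒  CG² = 64·(-1/16)² = 1/4
CG = −√(1/4) = -0.500000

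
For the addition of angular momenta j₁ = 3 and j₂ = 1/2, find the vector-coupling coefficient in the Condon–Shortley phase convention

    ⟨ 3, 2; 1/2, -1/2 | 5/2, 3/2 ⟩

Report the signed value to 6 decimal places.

+√(5/7) ≈ +0.845154

√[6·1!5!0!/7! · 5!1!0!1!4!1!] = √(2880/7)
  +(−1)^0/∏(0,1,1,0,4,0)! = 1/24  (running 1/24)
⟨..|..⟩ = √(2880/7)·(1/24) = +0.845154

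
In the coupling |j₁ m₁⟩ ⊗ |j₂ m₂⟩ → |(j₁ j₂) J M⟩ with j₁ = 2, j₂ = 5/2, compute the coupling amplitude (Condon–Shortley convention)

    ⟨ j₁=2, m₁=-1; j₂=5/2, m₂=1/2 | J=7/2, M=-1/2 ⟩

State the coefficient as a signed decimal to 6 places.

j₁+j₂−J=1  J+j₁−j₂=3  J−j₁+j₂=4  j₁+j₂+J+1=9
(j₁±m₁, j₂±m₂, J±M) = (1,3,3,2,3,4)
P² = 1152/35
sum k=0..1:
  [0] +1/36 = 1/36
  [1] −1/8 = -1/8
S = -7/72
C² = P²·S² = 14/45 ; C = -0.557773

-0.557773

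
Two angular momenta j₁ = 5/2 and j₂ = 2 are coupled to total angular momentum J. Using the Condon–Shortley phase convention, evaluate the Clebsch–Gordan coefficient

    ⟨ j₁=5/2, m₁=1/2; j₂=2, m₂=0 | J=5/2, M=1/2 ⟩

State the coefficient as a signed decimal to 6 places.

−√(8/35) = -0.478091

√[6·2!3!2!/8! · 3!2!2!2!3!2!] = √(72/35)
  +(−1)^0/∏(0,2,2,2,1,0)! = 1/8  (running 1/8)
  +(−1)^1/∏(1,1,1,1,2,1)! = -1/2  (running -3/8)
  +(−1)^2/∏(2,0,0,0,3,2)! = 1/24  (running -1/3)
⟨..|..⟩ = √(72/35)·(-1/3) = -0.478091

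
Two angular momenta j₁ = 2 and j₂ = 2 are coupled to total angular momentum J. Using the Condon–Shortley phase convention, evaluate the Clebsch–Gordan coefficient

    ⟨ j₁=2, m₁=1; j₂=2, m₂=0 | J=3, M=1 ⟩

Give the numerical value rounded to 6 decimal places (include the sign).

√[7·1!3!3!/8! · 3!1!2!2!4!2!] = √(36/5)
  +(−1)^0/∏(0,1,1,2,2,1)! = 1/4  (running 1/4)
  +(−1)^1/∏(1,0,0,1,3,2)! = -1/12  (running 1/6)
⟨..|..⟩ = √(36/5)·(1/6) = +0.447214

+√(1/5) ≈ +0.447214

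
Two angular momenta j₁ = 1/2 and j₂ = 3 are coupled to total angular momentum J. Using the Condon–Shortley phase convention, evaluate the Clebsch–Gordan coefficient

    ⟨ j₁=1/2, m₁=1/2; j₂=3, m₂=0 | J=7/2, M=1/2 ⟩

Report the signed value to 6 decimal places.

j₁+j₂−J=0  J+j₁−j₂=1  J−j₁+j₂=6  j₁+j₂+J+1=8
(j₁±m₁, j₂±m₂, J±M) = (1,0,3,3,4,3)
P² = 5184/7
sum k=0..0:
  [0] +1/36 = 1/36
S = 1/36
C² = P²·S² = 4/7 ; C = +0.755929

+√(4/7) ≈ +0.755929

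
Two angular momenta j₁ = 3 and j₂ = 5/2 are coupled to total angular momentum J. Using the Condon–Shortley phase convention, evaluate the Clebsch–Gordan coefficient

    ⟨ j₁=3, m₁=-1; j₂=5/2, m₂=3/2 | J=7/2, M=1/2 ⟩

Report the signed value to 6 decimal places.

triangle: 2!×4!×3!/10! = 288/3628800
(j±m)!: 2!×4!×4!×1!×4!×3! = 165888
prefactor² = (2J+1)×Δ×N² = 18432/175
  k=1: −1/(1!×1!×3!×3!×1!×0!) = -1/36
  k=2: +1/(2!×0!×2!×2!×2!×1!) = 1/16
Σ = 5/144  ⇒  CG² = 18432/175×5/144² = 8/63
CG = +√(8/63) = +0.356348

+0.356348  (= +√(8/63))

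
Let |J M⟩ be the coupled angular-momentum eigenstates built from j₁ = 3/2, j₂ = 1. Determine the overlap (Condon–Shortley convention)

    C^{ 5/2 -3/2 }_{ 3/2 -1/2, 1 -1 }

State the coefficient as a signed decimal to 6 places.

√[6·0!3!2!/6! · 1!2!0!2!1!4!] = √(48/5)
  +(−1)^0/∏(0,0,2,0,1,2)! = 1/4  (running 1/4)
⟨..|..⟩ = √(48/5)·(1/4) = +0.774597

+√(3/5) = +0.774597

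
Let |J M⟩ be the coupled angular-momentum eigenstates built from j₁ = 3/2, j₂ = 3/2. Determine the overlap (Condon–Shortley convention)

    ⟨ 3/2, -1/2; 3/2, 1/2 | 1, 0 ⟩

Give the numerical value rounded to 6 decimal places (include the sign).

j₁+j₂−J=2  J+j₁−j₂=1  J−j₁+j₂=1  j₁+j₂+J+1=5
(j₁±m₁, j₂±m₂, J±M) = (1,2,2,1,1,1)
P² = 1/5
sum k=1..2:
  [1] −1/1 = -1
  [2] +1/2 = 1/2
S = -1/2
C² = P²·S² = 1/20 ; C = -0.223607

−√(1/20) = -0.223607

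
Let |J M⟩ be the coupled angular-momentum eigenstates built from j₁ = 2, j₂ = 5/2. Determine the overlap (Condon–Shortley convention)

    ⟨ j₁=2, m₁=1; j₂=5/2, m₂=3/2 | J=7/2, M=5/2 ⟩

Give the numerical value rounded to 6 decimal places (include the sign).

triangle: 1!·3!·4!/9! = 144/362880
(j±m)!: 3!·1!·4!·1!·6!·1! = 103680
prefactor² = (2J+1)·Δ·N² = 2304/7
  k=0: +1/(0!·1!·1!·4!·2!·0!) = 1/48
  k=1: −1/(1!·0!·0!·3!·3!·1!) = -1/36
Σ = -1/144  ⇒  CG² = 2304/7·(-1/144)² = 1/63
CG = −√(1/63) = -0.125988

−√(1/63) ≈ -0.125988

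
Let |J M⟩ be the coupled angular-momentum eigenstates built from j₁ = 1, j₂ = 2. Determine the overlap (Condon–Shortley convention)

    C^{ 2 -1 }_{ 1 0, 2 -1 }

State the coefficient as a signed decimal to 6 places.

+√(1/6) ≈ +0.408248

√[5·1!1!3!/6! · 1!1!1!3!1!3!] = √(3/2)
  +(−1)^0/∏(0,1,1,1,0,2)! = 1/2  (running 1/2)
  +(−1)^1/∏(1,0,0,0,1,3)! = -1/6  (running 1/3)
⟨..|..⟩ = √(3/2)·(1/3) = +0.408248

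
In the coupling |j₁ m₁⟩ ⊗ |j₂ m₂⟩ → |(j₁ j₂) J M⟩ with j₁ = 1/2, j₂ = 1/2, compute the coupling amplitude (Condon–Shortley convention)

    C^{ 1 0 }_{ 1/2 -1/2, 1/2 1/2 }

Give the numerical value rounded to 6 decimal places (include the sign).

+√(1/2) ≈ +0.707107

triangle: 0!·1!·1!/3! = 1/6
(j±m)!: 0!·1!·1!·0!·1!·1! = 1
prefactor² = (2J+1)·Δ·N² = 1/2
  k=0: +1/(0!·0!·1!·1!·0!·0!) = 1
Σ = 1  ⇒  CG² = 1/2·1² = 1/2
CG = +√(1/2) = +0.707107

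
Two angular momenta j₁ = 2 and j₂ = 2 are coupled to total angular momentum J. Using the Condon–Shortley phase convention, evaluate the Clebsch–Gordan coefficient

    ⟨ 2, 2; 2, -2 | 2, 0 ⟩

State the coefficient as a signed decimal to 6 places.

+√(2/7) ≈ +0.534522

√[5·2!2!2!/7! · 4!0!0!4!2!2!] = √(128/7)
  +(−1)^0/∏(0,2,0,0,2,2)! = 1/8  (running 1/8)
⟨..|..⟩ = √(128/7)·(1/8) = +0.534522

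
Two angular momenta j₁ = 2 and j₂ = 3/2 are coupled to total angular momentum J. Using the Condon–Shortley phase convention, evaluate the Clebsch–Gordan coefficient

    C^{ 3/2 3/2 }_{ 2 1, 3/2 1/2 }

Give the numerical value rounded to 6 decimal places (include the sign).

-0.632456

√[4·2!2!1!/6! · 3!1!2!1!3!0!] = √(8/5)
  +(−1)^1/∏(1,1,0,1,2,0)! = -1/2  (running -1/2)
⟨..|..⟩ = √(8/5)·(-1/2) = -0.632456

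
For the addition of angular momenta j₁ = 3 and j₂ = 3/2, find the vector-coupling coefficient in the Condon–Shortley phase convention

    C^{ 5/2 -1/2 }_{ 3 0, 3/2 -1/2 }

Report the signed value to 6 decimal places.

−√(6/35) ≈ -0.414039

j₁+j₂−J=2  J+j₁−j₂=4  J−j₁+j₂=1  j₁+j₂+J+1=8
(j₁±m₁, j₂±m₂, J±M) = (3,3,1,2,2,3)
P² = 216/35
sum k=0..1:
  [0] +1/12 = 1/12
  [1] −1/4 = -1/4
S = -1/6
C² = P²·S² = 6/35 ; C = -0.414039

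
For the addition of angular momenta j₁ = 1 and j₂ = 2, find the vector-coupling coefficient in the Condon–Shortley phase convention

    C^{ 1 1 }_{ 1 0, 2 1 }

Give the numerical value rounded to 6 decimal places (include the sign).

j₁+j₂−J=2  J+j₁−j₂=0  J−j₁+j₂=2  j₁+j₂+J+1=5
(j₁±m₁, j₂±m₂, J±M) = (1,1,3,1,2,0)
P² = 6/5
sum k=1..1:
  [1] −1/2 = -1/2
S = -1/2
C² = P²·S² = 3/10 ; C = -0.547723

−√(3/10) ≈ -0.547723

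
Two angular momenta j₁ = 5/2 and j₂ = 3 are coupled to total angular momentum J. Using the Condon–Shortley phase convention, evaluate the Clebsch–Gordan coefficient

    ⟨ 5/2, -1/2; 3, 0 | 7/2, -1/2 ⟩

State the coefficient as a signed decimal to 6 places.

√[8·2!3!4!/10! · 2!3!3!3!3!4!] = √(6912/175)
  +(−1)^0/∏(0,2,3,3,0,1)! = 1/72  (running 1/72)
  +(−1)^1/∏(1,1,2,2,1,2)! = -1/8  (running -1/9)
  +(−1)^2/∏(2,0,1,1,2,3)! = 1/24  (running -5/72)
⟨..|..⟩ = √(6912/175)·(-5/72) = -0.436436

−√(4/21) ≈ -0.436436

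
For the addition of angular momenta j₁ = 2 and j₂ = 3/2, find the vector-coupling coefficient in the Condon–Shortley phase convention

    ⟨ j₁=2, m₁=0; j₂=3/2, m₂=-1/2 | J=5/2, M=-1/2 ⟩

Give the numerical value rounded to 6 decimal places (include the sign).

√[6·1!3!2!/7! · 2!2!1!2!2!3!] = √(48/35)
  +(−1)^0/∏(0,1,2,1,1,1)! = 1/2  (running 1/2)
  +(−1)^1/∏(1,0,1,0,2,2)! = -1/4  (running 1/4)
⟨..|..⟩ = √(48/35)·(1/4) = +0.292770

+0.292770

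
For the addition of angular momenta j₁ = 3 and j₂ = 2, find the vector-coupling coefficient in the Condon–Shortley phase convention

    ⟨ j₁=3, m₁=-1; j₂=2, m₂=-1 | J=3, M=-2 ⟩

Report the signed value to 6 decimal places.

j₁+j₂−J=2  J+j₁−j₂=4  J−j₁+j₂=2  j₁+j₂+J+1=9
(j₁±m₁, j₂±m₂, J±M) = (2,4,1,3,1,5)
P² = 64
sum k=0..1:
  [0] +1/48 = 1/48
  [1] −1/12 = -1/12
S = -1/16
C² = P²·S² = 1/4 ; C = -0.500000

−√(1/4) = -0.500000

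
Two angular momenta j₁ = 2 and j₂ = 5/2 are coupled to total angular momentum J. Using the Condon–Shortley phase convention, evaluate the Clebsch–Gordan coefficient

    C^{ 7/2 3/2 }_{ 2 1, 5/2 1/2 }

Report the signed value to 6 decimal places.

+0.308607

triangle: 1!*3!*4!/9! = 144/362880
(j±m)!: 3!*1!*3!*2!*5!*2! = 17280
prefactor² = (2J+1)*Δ*N² = 384/7
  k=0: +1/(0!*1!*1!*3!*2!*1!) = 1/12
  k=1: −1/(1!*0!*0!*2!*3!*2!) = -1/24
Σ = 1/24  ⇒  CG² = 384/7*1/24² = 2/21
CG = +√(2/21) = +0.308607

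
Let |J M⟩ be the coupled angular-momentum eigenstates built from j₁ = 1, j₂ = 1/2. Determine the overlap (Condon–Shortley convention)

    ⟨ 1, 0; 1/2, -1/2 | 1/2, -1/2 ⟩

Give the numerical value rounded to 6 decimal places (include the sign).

+√(1/3) ≈ +0.577350

j₁+j₂−J=1  J+j₁−j₂=1  J−j₁+j₂=0  j₁+j₂+J+1=3
(j₁±m₁, j₂±m₂, J±M) = (1,1,0,1,0,1)
P² = 1/3
sum k=0..0:
  [0] +1/1 = 1
S = 1
C² = P²·S² = 1/3 ; C = +0.577350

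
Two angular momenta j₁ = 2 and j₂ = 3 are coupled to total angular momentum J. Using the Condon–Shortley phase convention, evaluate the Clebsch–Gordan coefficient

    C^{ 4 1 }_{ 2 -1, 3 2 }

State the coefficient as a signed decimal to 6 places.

triangle: 1!×3!×5!/10! = 720/3628800
(j±m)!: 1!×3!×5!×1!×5!×3! = 518400
prefactor² = (2J+1)×Δ×N² = 6480/7
  k=0: +1/(0!×1!×3!×5!×0!×0!) = 1/720
  k=1: −1/(1!×0!×2!×4!×1!×1!) = -1/48
Σ = -7/360  ⇒  CG² = 6480/7×(-7/360)² = 7/20
CG = −√(7/20) = -0.591608

−√(7/20) ≈ -0.591608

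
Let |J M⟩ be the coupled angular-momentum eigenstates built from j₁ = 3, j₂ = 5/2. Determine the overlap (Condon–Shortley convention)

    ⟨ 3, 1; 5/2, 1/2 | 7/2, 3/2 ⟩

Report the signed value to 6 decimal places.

−√(5/21) = -0.487950

triangle: 2!×4!×3!/10! = 288/3628800
(j±m)!: 4!×2!×3!×2!×5!×2! = 138240
prefactor² = (2J+1)×Δ×N² = 3072/35
  k=0: +1/(0!×2!×2!×3!×2!×0!) = 1/48
  k=1: −1/(1!×1!×1!×2!×3!×1!) = -1/12
  k=2: +1/(2!×0!×0!×1!×4!×2!) = 1/96
Σ = -5/96  ⇒  CG² = 3072/35×(-5/96)² = 5/21
CG = −√(5/21) = -0.487950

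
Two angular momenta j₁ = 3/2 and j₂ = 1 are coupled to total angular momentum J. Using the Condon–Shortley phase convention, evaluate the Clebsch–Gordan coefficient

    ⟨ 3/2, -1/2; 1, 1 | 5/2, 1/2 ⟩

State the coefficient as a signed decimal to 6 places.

+√(3/10) = +0.547723

j₁+j₂−J=0  J+j₁−j₂=3  J−j₁+j₂=2  j₁+j₂+J+1=6
(j₁±m₁, j₂±m₂, J±M) = (1,2,2,0,3,2)
P² = 24/5
sum k=0..0:
  [0] +1/4 = 1/4
S = 1/4
C² = P²·S² = 3/10 ; C = +0.547723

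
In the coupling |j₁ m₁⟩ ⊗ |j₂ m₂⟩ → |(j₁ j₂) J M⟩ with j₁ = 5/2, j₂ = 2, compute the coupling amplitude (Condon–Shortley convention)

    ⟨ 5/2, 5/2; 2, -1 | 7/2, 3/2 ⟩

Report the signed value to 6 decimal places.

j₁+j₂−J=1  J+j₁−j₂=4  J−j₁+j₂=3  j₁+j₂+J+1=9
(j₁±m₁, j₂±m₂, J±M) = (5,0,1,3,5,2)
P² = 3840/7
sum k=0..0:
  [0] +1/48 = 1/48
S = 1/48
C² = P²·S² = 5/21 ; C = +0.487950

+√(5/21) ≈ +0.487950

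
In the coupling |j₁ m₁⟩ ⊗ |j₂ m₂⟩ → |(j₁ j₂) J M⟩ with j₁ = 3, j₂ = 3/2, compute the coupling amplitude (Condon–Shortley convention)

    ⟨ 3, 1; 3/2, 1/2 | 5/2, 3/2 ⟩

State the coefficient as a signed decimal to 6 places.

−√(7/20) = -0.591608

√[6·2!4!1!/8! · 4!2!2!1!4!1!] = √(576/35)
  +(−1)^1/∏(1,1,1,1,3,0)! = -1/6  (running -1/6)
  +(−1)^2/∏(2,0,0,0,4,1)! = 1/48  (running -7/48)
⟨..|..⟩ = √(576/35)·(-7/48) = -0.591608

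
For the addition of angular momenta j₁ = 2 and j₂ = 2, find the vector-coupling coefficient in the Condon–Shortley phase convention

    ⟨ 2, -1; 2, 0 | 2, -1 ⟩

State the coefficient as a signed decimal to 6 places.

√[5·2!2!2!/7! · 1!3!2!2!1!3!] = √(8/7)
  +(−1)^1/∏(1,1,2,1,0,1)! = -1/2  (running -1/2)
  +(−1)^2/∏(2,0,1,0,1,2)! = 1/4  (running -1/4)
⟨..|..⟩ = √(8/7)·(-1/4) = -0.267261

−√(1/14) ≈ -0.267261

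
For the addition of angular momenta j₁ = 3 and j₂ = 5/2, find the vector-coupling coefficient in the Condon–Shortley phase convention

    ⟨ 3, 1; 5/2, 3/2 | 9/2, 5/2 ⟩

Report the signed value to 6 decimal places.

j₁+j₂−J=1  J+j₁−j₂=5  J−j₁+j₂=4  j₁+j₂+J+1=11
(j₁±m₁, j₂±m₂, J±M) = (4,2,4,1,7,2)
P² = 92160/11
sum k=0..1:
  [0] +1/288 = 1/288
  [1] −1/144 = -1/144
S = -1/288
C² = P²·S² = 10/99 ; C = -0.317821

−√(10/99) ≈ -0.317821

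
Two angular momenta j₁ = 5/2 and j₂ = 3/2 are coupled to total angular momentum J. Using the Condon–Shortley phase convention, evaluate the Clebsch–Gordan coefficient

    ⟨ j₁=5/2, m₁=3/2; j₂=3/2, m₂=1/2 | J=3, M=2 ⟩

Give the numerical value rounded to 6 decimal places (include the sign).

+√(1/12) = +0.288675

√[7·1!4!2!/8! · 4!1!2!1!5!1!] = √(48)
  +(−1)^0/∏(0,1,1,2,3,0)! = 1/12  (running 1/12)
  +(−1)^1/∏(1,0,0,1,4,1)! = -1/24  (running 1/24)
⟨..|..⟩ = √(48)·(1/24) = +0.288675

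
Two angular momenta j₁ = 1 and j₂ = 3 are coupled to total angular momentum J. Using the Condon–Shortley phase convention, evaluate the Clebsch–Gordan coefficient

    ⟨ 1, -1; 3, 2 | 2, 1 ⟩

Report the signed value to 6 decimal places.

+√(10/21) ≈ +0.690066

√[5·2!0!4!/7! · 0!2!5!1!3!1!] = √(480/7)
  +(−1)^2/∏(2,0,0,3,0,1)! = 1/12  (running 1/12)
⟨..|..⟩ = √(480/7)·(1/12) = +0.690066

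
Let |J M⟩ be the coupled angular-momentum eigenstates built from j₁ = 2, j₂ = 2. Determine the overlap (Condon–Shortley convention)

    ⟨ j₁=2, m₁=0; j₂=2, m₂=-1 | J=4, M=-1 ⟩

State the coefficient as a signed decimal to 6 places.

+√(3/7) ≈ +0.654654

j₁+j₂−J=0  J+j₁−j₂=4  J−j₁+j₂=4  j₁+j₂+J+1=9
(j₁±m₁, j₂±m₂, J±M) = (2,2,1,3,3,5)
P² = 1728/7
sum k=0..0:
  [0] +1/24 = 1/24
S = 1/24
C² = P²·S² = 3/7 ; C = +0.654654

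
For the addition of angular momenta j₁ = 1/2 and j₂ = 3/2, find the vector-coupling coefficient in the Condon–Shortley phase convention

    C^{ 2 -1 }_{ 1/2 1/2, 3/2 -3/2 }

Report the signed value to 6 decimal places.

+√(1/4) ≈ +0.500000

√[5·0!1!3!/5! · 1!0!0!3!1!3!] = √(9)
  +(−1)^0/∏(0,0,0,0,1,3)! = 1/6  (running 1/6)
⟨..|..⟩ = √(9)·(1/6) = +0.500000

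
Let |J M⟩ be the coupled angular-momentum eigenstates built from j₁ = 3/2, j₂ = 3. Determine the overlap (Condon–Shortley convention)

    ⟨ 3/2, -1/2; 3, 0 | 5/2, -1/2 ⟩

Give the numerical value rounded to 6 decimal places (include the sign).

-0.414039

√[6·2!1!4!/8! · 1!2!3!3!2!3!] = √(216/35)
  +(−1)^1/∏(1,1,1,2,0,2)! = -1/4  (running -1/4)
  +(−1)^2/∏(2,0,0,1,1,3)! = 1/12  (running -1/6)
⟨..|..⟩ = √(216/35)·(-1/6) = -0.414039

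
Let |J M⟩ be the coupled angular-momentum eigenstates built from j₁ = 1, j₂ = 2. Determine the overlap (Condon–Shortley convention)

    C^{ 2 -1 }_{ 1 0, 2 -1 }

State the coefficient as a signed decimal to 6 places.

j₁+j₂−J=1  J+j₁−j₂=1  J−j₁+j₂=3  j₁+j₂+J+1=6
(j₁±m₁, j₂±m₂, J±M) = (1,1,1,3,1,3)
P² = 3/2
sum k=0..1:
  [0] +1/2 = 1/2
  [1] −1/6 = -1/6
S = 1/3
C² = P²·S² = 1/6 ; C = +0.408248

+√(1/6) ≈ +0.408248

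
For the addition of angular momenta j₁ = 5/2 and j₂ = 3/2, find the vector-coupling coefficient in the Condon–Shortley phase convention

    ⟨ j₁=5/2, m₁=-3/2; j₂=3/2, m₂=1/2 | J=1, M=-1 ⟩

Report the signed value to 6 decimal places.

+0.547723

triangle: 3!×2!×0!/6! = 12/720
(j±m)!: 1!×4!×2!×1!×0!×2! = 96
prefactor² = (2J+1)×Δ×N² = 24/5
  k=2: +1/(2!×1!×2!×0!×0!×0!) = 1/4
Σ = 1/4  ⇒  CG² = 24/5×1/4² = 3/10
CG = +√(3/10) = +0.547723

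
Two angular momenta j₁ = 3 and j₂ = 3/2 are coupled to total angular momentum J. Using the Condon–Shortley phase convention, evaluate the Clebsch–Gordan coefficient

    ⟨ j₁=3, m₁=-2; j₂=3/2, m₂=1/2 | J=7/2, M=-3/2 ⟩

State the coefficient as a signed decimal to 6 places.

-0.654654  (= −√(3/7))

√[8·1!5!2!/9! · 1!5!2!1!2!5!] = √(6400/21)
  +(−1)^0/∏(0,1,5,2,0,0)! = 1/240  (running 1/240)
  +(−1)^1/∏(1,0,4,1,1,1)! = -1/24  (running -3/80)
⟨..|..⟩ = √(6400/21)·(-3/80) = -0.654654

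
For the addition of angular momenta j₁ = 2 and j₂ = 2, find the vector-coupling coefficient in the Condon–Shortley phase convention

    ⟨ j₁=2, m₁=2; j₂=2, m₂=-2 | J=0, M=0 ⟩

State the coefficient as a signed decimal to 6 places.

√[1·4!0!0!/5! · 4!0!0!4!0!0!] = √(576/5)
  +(−1)^0/∏(0,4,0,0,0,0)! = 1/24  (running 1/24)
⟨..|..⟩ = √(576/5)·(1/24) = +0.447214

+√(1/5) = +0.447214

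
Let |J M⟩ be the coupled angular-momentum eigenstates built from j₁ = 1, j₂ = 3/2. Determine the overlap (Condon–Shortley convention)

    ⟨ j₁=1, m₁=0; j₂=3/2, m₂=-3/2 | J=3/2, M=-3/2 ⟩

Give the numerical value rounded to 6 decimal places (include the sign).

j₁+j₂−J=1  J+j₁−j₂=1  J−j₁+j₂=2  j₁+j₂+J+1=5
(j₁±m₁, j₂±m₂, J±M) = (1,1,0,3,0,3)
P² = 12/5
sum k=0..0:
  [0] +1/2 = 1/2
S = 1/2
C² = P²·S² = 3/5 ; C = +0.774597

+0.774597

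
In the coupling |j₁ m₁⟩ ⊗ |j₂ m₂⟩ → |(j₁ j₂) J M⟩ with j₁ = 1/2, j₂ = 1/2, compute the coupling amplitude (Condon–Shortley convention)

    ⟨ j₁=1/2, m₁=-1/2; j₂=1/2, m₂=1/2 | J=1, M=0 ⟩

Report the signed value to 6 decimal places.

+√(1/2) ≈ +0.707107

√[3·0!1!1!/3! · 0!1!1!0!1!1!] = √(1/2)
  +(−1)^0/∏(0,0,1,1,0,0)! = 1  (running 1)
⟨..|..⟩ = √(1/2)·(1) = +0.707107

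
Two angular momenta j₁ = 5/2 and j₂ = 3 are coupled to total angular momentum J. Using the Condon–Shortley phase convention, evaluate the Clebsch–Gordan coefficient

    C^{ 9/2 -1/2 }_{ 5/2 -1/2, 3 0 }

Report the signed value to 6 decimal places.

-0.208063

j₁+j₂−J=1  J+j₁−j₂=4  J−j₁+j₂=5  j₁+j₂+J+1=11
(j₁±m₁, j₂±m₂, J±M) = (2,3,3,3,4,5)
P² = 69120/77
sum k=0..1:
  [0] +1/72 = 1/72
  [1] −1/48 = -1/48
S = -1/144
C² = P²·S² = 10/231 ; C = -0.208063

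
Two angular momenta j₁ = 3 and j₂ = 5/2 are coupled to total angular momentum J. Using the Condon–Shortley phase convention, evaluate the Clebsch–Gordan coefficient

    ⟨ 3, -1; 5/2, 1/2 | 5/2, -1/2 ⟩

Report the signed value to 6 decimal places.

+√(8/35) ≈ +0.478091

j₁+j₂−J=3  J+j₁−j₂=3  J−j₁+j₂=2  j₁+j₂+J+1=9
(j₁±m₁, j₂±m₂, J±M) = (2,4,3,2,2,3)
P² = 288/35
sum k=1..3:
  [1] −1/24 = -1/24
  [2] +1/4 = 1/4
  [3] −1/24 = -1/24
S = 1/6
C² = P²·S² = 8/35 ; C = +0.478091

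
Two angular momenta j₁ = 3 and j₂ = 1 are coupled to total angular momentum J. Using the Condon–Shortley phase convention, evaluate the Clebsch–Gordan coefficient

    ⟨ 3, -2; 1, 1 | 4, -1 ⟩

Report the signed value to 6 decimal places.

j₁+j₂−J=0  J+j₁−j₂=6  J−j₁+j₂=2  j₁+j₂+J+1=9
(j₁±m₁, j₂±m₂, J±M) = (1,5,2,0,3,5)
P² = 43200/7
sum k=0..0:
  [0] +1/240 = 1/240
S = 1/240
C² = P²·S² = 3/28 ; C = +0.327327

+0.327327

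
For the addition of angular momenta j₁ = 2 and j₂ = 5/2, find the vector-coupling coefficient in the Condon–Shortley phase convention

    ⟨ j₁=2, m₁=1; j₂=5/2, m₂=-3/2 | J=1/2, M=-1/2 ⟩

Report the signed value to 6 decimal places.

j₁+j₂−J=4  J+j₁−j₂=0  J−j₁+j₂=1  j₁+j₂+J+1=6
(j₁±m₁, j₂±m₂, J±M) = (3,1,1,4,0,1)
P² = 48/5
sum k=1..1:
  [1] −1/6 = -1/6
S = -1/6
C² = P²·S² = 4/15 ; C = -0.516398

-0.516398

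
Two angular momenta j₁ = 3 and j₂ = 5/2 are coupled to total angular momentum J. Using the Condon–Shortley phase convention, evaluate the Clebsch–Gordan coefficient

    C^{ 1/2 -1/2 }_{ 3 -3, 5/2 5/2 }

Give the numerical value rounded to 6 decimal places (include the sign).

√[2·5!1!0!/7! · 0!6!5!0!0!1!] = √(28800/7)
  +(−1)^5/∏(5,0,1,0,0,0)! = -1/120  (running -1/120)
⟨..|..⟩ = √(28800/7)·(-1/120) = -0.534522

−√(2/7) ≈ -0.534522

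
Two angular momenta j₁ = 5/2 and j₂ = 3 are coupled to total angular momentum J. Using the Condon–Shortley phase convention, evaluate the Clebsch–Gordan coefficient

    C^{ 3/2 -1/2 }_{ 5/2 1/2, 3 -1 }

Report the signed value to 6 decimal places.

−√(1/105) ≈ -0.097590

j₁+j₂−J=4  J+j₁−j₂=1  J−j₁+j₂=2  j₁+j₂+J+1=8
(j₁±m₁, j₂±m₂, J±M) = (3,2,2,4,1,2)
P² = 192/35
sum k=1..2:
  [1] −1/6 = -1/6
  [2] +1/8 = 1/8
S = -1/24
C² = P²·S² = 1/105 ; C = -0.097590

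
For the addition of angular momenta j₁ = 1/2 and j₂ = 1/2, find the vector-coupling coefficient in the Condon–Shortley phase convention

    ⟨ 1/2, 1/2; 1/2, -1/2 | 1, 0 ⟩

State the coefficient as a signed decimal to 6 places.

+0.707107  (= +√(1/2))

triangle: 0!·1!·1!/3! = 1/6
(j±m)!: 1!·0!·0!·1!·1!·1! = 1
prefactor² = (2J+1)·Δ·N² = 1/2
  k=0: +1/(0!·0!·0!·0!·1!·1!) = 1
Σ = 1  ⇒  CG² = 1/2·1² = 1/2
CG = +√(1/2) = +0.707107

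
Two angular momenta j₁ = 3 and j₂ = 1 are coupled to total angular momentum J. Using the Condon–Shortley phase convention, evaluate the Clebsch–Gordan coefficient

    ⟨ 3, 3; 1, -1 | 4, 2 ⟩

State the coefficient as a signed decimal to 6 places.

+0.188982

j₁+j₂−J=0  J+j₁−j₂=6  J−j₁+j₂=2  j₁+j₂+J+1=9
(j₁±m₁, j₂±m₂, J±M) = (6,0,0,2,6,2)
P² = 518400/7
sum k=0..0:
  [0] +1/1440 = 1/1440
S = 1/1440
C² = P²·S² = 1/28 ; C = +0.188982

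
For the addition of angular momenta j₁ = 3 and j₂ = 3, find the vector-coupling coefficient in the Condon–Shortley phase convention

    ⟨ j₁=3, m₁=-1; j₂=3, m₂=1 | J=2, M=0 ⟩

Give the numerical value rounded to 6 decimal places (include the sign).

j₁+j₂−J=4  J+j₁−j₂=2  J−j₁+j₂=2  j₁+j₂+J+1=9
(j₁±m₁, j₂±m₂, J±M) = (2,4,4,2,2,2)
P² = 256/21
sum k=2..4:
  [2] +1/16 = 1/16
  [3] −1/6 = -1/6
  [4] +1/96 = 1/96
S = -3/32
C² = P²·S² = 3/28 ; C = -0.327327

−√(3/28) = -0.327327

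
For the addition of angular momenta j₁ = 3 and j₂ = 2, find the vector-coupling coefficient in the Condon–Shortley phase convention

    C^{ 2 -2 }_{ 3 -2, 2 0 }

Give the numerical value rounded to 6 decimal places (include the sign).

j₁+j₂−J=3  J+j₁−j₂=3  J−j₁+j₂=1  j₁+j₂+J+1=8
(j₁±m₁, j₂±m₂, J±M) = (1,5,2,2,0,4)
P² = 360/7
sum k=2..2:
  [2] +1/12 = 1/12
S = 1/12
C² = P²·S² = 5/14 ; C = +0.597614

+√(5/14) ≈ +0.597614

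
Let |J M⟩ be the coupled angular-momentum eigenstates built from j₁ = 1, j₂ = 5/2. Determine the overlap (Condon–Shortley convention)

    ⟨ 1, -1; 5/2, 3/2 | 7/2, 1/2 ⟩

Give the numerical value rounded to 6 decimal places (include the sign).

√[8·0!2!5!/8! · 0!2!4!1!4!3!] = √(2304/7)
  +(−1)^0/∏(0,0,2,4,0,1)! = 1/48  (running 1/48)
⟨..|..⟩ = √(2304/7)·(1/48) = +0.377964

+0.377964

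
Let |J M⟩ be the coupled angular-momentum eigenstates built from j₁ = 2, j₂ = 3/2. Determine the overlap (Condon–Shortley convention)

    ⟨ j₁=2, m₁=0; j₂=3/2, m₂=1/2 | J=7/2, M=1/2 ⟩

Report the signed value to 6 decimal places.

√[8·0!4!3!/8! · 2!2!2!1!4!3!] = √(1152/35)
  +(−1)^0/∏(0,0,2,2,2,1)! = 1/8  (running 1/8)
⟨..|..⟩ = √(1152/35)·(1/8) = +0.717137

+0.717137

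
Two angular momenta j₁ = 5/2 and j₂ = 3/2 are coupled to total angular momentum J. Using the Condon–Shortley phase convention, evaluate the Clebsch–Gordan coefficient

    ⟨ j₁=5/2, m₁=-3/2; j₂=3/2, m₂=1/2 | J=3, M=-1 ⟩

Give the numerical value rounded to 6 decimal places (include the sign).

triangle: 1!*4!*2!/8! = 48/40320
(j±m)!: 1!*4!*2!*1!*2!*4! = 2304
prefactor² = (2J+1)*Δ*N² = 96/5
  k=0: +1/(0!*1!*4!*2!*0!*0!) = 1/48
  k=1: −1/(1!*0!*3!*1!*1!*1!) = -1/6
Σ = -7/48  ⇒  CG² = 96/5*(-7/48)² = 49/120
CG = −√(49/120) = -0.639010

-0.639010  (= −√(49/120))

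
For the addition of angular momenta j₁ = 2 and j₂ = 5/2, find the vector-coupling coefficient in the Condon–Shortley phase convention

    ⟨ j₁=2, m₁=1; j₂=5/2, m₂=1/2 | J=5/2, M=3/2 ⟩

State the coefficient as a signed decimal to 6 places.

−√(6/35) ≈ -0.414039

j₁+j₂−J=2  J+j₁−j₂=2  J−j₁+j₂=3  j₁+j₂+J+1=8
(j₁±m₁, j₂±m₂, J±M) = (3,1,3,2,4,1)
P² = 216/35
sum k=0..1:
  [0] +1/12 = 1/12
  [1] −1/4 = -1/4
S = -1/6
C² = P²·S² = 6/35 ; C = -0.414039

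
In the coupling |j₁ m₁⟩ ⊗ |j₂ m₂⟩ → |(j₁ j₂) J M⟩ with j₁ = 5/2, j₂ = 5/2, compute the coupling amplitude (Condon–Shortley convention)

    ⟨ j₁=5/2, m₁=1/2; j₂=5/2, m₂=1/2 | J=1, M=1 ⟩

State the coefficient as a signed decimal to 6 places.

j₁+j₂−J=4  J+j₁−j₂=1  J−j₁+j₂=1  j₁+j₂+J+1=7
(j₁±m₁, j₂±m₂, J±M) = (3,2,3,2,2,0)
P² = 144/35
sum k=2..2:
  [2] +1/4 = 1/4
S = 1/4
C² = P²·S² = 9/35 ; C = +0.507093

+√(9/35) = +0.507093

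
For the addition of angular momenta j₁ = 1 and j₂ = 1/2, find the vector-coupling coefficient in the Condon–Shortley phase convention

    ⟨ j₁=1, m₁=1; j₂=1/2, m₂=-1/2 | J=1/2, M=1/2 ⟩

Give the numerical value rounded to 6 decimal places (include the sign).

triangle: 1!·1!·0!/3! = 1/6
(j±m)!: 2!·0!·0!·1!·1!·0! = 2
prefactor² = (2J+1)·Δ·N² = 2/3
  k=0: +1/(0!·1!·0!·0!·1!·0!) = 1
Σ = 1  ⇒  CG² = 2/3·1² = 2/3
CG = +√(2/3) = +0.816497

+0.816497  (= +√(2/3))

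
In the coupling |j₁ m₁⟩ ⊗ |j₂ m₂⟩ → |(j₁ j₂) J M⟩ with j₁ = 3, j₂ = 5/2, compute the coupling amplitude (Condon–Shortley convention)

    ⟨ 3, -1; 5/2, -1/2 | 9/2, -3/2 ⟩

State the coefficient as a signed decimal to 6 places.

j₁+j₂−J=1  J+j₁−j₂=5  J−j₁+j₂=4  j₁+j₂+J+1=11
(j₁±m₁, j₂±m₂, J±M) = (2,4,2,3,3,6)
P² = 138240/77
sum k=0..1:
  [0] +1/96 = 1/96
  [1] −1/72 = -1/72
S = -1/288
C² = P²·S² = 5/231 ; C = -0.147122

−√(5/231) = -0.147122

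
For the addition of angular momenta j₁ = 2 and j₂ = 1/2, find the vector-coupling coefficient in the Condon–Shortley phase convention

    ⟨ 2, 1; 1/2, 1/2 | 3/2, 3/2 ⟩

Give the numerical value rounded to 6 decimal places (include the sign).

-0.447214

√[4·1!3!0!/5! · 3!1!1!0!3!0!] = √(36/5)
  +(−1)^1/∏(1,0,0,0,3,0)! = -1/6  (running -1/6)
⟨..|..⟩ = √(36/5)·(-1/6) = -0.447214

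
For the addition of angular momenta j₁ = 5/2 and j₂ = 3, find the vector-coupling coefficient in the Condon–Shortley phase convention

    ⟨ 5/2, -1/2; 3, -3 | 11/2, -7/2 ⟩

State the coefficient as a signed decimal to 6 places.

√[12·0!5!6!/12! · 2!3!0!6!2!9!] = √(149299200/11)
  +(−1)^0/∏(0,0,3,0,2,6)! = 1/8640  (running 1/8640)
⟨..|..⟩ = √(149299200/11)·(1/8640) = +0.426401

+√(2/11) ≈ +0.426401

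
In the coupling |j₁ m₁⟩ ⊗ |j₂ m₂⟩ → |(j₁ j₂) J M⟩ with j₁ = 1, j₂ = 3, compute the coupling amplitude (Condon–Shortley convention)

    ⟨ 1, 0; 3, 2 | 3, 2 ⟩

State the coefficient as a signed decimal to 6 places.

−√(1/3) = -0.577350

triangle: 1!×1!×5!/8! = 120/40320
(j±m)!: 1!×1!×5!×1!×5!×1! = 14400
prefactor² = (2J+1)×Δ×N² = 300
  k=0: +1/(0!×1!×1!×5!×0!×0!) = 1/120
  k=1: −1/(1!×0!×0!×4!×1!×1!) = -1/24
Σ = -1/30  ⇒  CG² = 300×(-1/30)² = 1/3
CG = −√(1/3) = -0.577350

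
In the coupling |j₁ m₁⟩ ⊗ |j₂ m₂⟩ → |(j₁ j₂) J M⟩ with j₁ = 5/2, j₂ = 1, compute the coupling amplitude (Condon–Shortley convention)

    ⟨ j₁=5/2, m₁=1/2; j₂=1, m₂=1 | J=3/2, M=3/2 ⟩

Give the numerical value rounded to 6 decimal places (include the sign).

+0.258199  (= +√(1/15))

triangle: 2!*3!*0!/6! = 12/720
(j±m)!: 3!*2!*2!*0!*3!*0! = 144
prefactor² = (2J+1)*Δ*N² = 48/5
  k=2: +1/(2!*0!*0!*0!*3!*0!) = 1/12
Σ = 1/12  ⇒  CG² = 48/5*1/12² = 1/15
CG = +√(1/15) = +0.258199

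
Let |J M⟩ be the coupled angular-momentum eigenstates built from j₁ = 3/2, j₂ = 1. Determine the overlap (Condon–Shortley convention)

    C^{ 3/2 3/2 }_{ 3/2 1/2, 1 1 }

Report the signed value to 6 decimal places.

j₁+j₂−J=1  J+j₁−j₂=2  J−j₁+j₂=1  j₁+j₂+J+1=5
(j₁±m₁, j₂±m₂, J±M) = (2,1,2,0,3,0)
P² = 8/5
sum k=1..1:
  [1] −1/2 = -1/2
S = -1/2
C² = P²·S² = 2/5 ; C = -0.632456

-0.632456  (= −√(2/5))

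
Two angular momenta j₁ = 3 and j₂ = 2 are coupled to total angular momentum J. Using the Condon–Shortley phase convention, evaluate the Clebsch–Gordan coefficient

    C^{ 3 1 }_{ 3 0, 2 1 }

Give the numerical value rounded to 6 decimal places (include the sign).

√[7·2!4!2!/9! · 3!3!3!1!4!2!] = √(96/5)
  +(−1)^1/∏(1,1,2,2,2,0)! = -1/8  (running -1/8)
  +(−1)^2/∏(2,0,1,1,3,1)! = 1/12  (running -1/24)
⟨..|..⟩ = √(96/5)·(-1/24) = -0.182574

−√(1/30) = -0.182574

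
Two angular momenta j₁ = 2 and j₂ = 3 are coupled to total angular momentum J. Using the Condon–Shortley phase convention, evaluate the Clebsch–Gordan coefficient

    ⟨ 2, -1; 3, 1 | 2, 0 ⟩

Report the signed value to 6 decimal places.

+0.377964

triangle: 3!*1!*3!/8! = 36/40320
(j±m)!: 1!*3!*4!*2!*2!*2! = 1152
prefactor² = (2J+1)*Δ*N² = 36/7
  k=2: +1/(2!*1!*1!*2!*0!*1!) = 1/4
  k=3: −1/(3!*0!*0!*1!*1!*2!) = -1/12
Σ = 1/6  ⇒  CG² = 36/7*1/6² = 1/7
CG = +√(1/7) = +0.377964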